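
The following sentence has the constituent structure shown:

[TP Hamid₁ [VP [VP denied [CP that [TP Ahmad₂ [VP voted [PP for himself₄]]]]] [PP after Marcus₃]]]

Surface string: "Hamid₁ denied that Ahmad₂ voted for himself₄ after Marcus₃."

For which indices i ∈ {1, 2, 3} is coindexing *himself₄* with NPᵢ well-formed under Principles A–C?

{2}

*himself* is an anaphor, so Principle A applies: it must be bound in its binding domain.
Binding domain of *himself₄*: the embedded TP, whose subject is Ahmad₂.
*Hamid₁* c-commands the anaphor but is outside its binding domain → cannot satisfy Principle A.
*Ahmad₂* c-commands the anaphor within its binding domain → licit binder.
*Marcus₃* does not c-command the anaphor → cannot bind it.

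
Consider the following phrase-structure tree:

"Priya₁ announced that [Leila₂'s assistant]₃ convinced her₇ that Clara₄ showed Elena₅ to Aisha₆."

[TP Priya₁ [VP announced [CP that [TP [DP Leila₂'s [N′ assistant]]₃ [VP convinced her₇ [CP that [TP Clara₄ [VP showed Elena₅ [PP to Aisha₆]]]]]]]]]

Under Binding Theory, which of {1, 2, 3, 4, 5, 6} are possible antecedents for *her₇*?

*her* is a pronoun, so Principle B applies: it must be free in its binding domain.
Binding domain of *her₇*: the embedded TP, whose subject is [Leila₂'s assistant]₃.
*Priya₁* c-commands the pronoun but from outside its binding domain, and is not c-commanded by it → coindexation permitted.
*Leila₂* and the pronoun do not c-command one another → neither Principle B nor Principle C is at stake; coindexation permitted.
*[Leila₂'s assistant]₃* c-commands the pronoun within its binding domain → coindexation would violate Principle B.
*Clara₄*: the pronoun c-commands this R-expression → coindexation would violate Principle C on *Clara₄*.
*Elena₅*: the pronoun c-commands this R-expression → coindexation would violate Principle C on *Elena₅*.
*Aisha₆*: the pronoun c-commands this R-expression → coindexation would violate Principle C on *Aisha₆*.

{1, 2}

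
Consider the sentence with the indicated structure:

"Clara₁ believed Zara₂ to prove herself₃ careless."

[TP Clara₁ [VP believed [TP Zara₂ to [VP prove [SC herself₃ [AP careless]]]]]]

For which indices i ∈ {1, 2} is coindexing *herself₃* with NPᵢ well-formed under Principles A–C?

*herself* is an anaphor, so Principle A applies: it must be bound in its binding domain.
Binding domain of *herself₃*: the embedded TP, whose subject is Zara₂.
*Clara₁* c-commands the anaphor but is outside its binding domain → cannot satisfy Principle A.
*Zara₂* c-commands the anaphor within its binding domain → licit binder.

{2}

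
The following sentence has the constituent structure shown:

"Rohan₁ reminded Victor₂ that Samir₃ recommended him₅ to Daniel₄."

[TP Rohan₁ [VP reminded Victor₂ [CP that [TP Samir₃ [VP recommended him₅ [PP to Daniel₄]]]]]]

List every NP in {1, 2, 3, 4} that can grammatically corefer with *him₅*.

*him* is a pronoun, so Principle B applies: it must be free in its binding domain.
Binding domain of *him₅*: the embedded TP, whose subject is Samir₃.
*Rohan₁* c-commands the pronoun but from outside its binding domain, and is not c-commanded by it → coindexation permitted.
*Victor₂* c-commands the pronoun but from outside its binding domain, and is not c-commanded by it → coindexation permitted.
*Samir₃* c-commands the pronoun within its binding domain → coindexation would violate Principle B.
*Daniel₄*: the pronoun c-commands this R-expression → coindexation would violate Principle C on *Daniel₄*.

{1, 2}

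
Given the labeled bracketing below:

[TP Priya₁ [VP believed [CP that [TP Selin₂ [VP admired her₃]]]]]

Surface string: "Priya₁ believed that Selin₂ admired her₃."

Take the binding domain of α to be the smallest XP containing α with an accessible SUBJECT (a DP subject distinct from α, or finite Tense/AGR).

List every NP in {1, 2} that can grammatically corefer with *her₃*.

*her* is a pronoun, so Principle B applies: it must be free in its binding domain.
Binding domain of *her₃*: the embedded TP, whose subject is Selin₂.
*Priya₁* c-commands the pronoun but from outside its binding domain, and is not c-commanded by it → coindexation permitted.
*Selin₂* c-commands the pronoun within its binding domain → coindexation would violate Principle B.

{1}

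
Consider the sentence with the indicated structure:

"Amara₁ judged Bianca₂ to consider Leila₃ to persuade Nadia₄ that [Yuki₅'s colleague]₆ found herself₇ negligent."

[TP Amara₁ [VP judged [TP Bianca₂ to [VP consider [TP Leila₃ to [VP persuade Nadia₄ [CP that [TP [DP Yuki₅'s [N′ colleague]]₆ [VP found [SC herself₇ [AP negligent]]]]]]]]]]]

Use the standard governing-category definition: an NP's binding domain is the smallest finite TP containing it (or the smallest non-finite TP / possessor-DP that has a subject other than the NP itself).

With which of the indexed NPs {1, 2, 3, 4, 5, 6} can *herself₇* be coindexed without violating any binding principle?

*herself* is an anaphor, so Principle A applies: it must be bound in its binding domain.
Binding domain of *herself₇*: the embedded TP, whose subject is [Yuki₅'s colleague]₆.
*Amara₁* c-commands the anaphor but is outside its binding domain → cannot satisfy Principle A.
*Bianca₂* c-commands the anaphor but is outside its binding domain → cannot satisfy Principle A.
*Leila₃* c-commands the anaphor but is outside its binding domain → cannot satisfy Principle A.
*Nadia₄* c-commands the anaphor but is outside its binding domain → cannot satisfy Principle A.
*Yuki₅* does not c-command the anaphor → cannot bind it.
*[Yuki₅'s colleague]₆* c-commands the anaphor within its binding domain → licit binder.

{6}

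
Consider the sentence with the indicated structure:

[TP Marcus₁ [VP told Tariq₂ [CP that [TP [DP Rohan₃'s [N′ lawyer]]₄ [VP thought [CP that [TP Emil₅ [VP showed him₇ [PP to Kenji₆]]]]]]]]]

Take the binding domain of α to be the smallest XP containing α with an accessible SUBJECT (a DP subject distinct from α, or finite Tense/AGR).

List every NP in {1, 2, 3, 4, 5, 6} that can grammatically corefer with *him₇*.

*him* is a pronoun, so Principle B applies: it must be free in its binding domain.
Binding domain of *him₇*: the embedded TP, whose subject is Emil₅.
*Marcus₁* c-commands the pronoun but from outside its binding domain, and is not c-commanded by it → coindexation permitted.
*Tariq₂* c-commands the pronoun but from outside its binding domain, and is not c-commanded by it → coindexation permitted.
*Rohan₃* and the pronoun do not c-command one another → neither Principle B nor Principle C is at stake; coindexation permitted.
*[Rohan₃'s lawyer]₄* c-commands the pronoun but from outside its binding domain, and is not c-commanded by it → coindexation permitted.
*Emil₅* c-commands the pronoun within its binding domain → coindexation would violate Principle B.
*Kenji₆*: the pronoun c-commands this R-expression → coindexation would violate Principle C on *Kenji₆*.

{1, 2, 3, 4}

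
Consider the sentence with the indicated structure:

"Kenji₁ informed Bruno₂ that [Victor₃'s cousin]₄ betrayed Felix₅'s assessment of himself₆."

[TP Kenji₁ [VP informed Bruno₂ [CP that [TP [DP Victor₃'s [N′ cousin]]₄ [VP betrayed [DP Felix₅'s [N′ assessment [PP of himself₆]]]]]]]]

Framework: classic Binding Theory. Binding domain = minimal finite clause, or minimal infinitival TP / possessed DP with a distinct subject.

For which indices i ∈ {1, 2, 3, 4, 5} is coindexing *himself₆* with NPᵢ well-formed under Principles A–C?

*himself* is an anaphor, so Principle A applies: it must be bound in its binding domain.
Binding domain of *himself₆*: the possessed DP, whose subject is Felix₅.
*Kenji₁* c-commands the anaphor but is outside its binding domain → cannot satisfy Principle A.
*Bruno₂* c-commands the anaphor but is outside its binding domain → cannot satisfy Principle A.
*Victor₃* does not c-command the anaphor → cannot bind it.
*[Victor₃'s cousin]₄* c-commands the anaphor but is outside its binding domain → cannot satisfy Principle A.
*Felix₅* c-commands the anaphor within its binding domain → licit binder.

{5}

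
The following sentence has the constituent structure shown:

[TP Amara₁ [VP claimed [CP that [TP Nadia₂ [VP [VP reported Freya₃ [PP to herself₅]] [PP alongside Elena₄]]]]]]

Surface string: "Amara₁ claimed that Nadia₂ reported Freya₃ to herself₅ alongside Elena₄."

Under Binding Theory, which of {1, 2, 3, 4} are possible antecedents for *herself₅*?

{2, 3}

*herself* is an anaphor, so Principle A applies: it must be bound in its binding domain.
Binding domain of *herself₅*: the embedded TP, whose subject is Nadia₂.
*Amara₁* c-commands the anaphor but is outside its binding domain → cannot satisfy Principle A.
*Nadia₂* c-commands the anaphor within its binding domain → licit binder.
*Freya₃* c-commands the anaphor within its binding domain → licit binder.
*Elena₄* does not c-command the anaphor → cannot bind it.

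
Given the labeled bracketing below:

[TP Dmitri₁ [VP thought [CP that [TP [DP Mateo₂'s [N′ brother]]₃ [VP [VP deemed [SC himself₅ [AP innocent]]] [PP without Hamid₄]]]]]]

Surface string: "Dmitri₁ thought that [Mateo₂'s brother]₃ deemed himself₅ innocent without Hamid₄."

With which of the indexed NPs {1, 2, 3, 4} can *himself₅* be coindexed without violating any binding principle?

{3}

*himself* is an anaphor, so Principle A applies: it must be bound in its binding domain.
Binding domain of *himself₅*: the embedded TP, whose subject is [Mateo₂'s brother]₃.
*Dmitri₁* c-commands the anaphor but is outside its binding domain → cannot satisfy Principle A.
*Mateo₂* does not c-command the anaphor → cannot bind it.
*[Mateo₂'s brother]₃* c-commands the anaphor within its binding domain → licit binder.
*Hamid₄* does not c-command the anaphor → cannot bind it.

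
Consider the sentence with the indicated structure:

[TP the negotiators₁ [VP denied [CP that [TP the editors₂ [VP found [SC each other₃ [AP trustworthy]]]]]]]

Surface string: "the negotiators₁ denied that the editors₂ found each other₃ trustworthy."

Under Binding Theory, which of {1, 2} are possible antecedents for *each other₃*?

{2}

*each other* is an anaphor, so Principle A applies: it must be bound in its binding domain.
Binding domain of *each other₃*: the embedded TP, whose subject is the editors₂.
*the negotiators₁* c-commands the anaphor but is outside its binding domain → cannot satisfy Principle A.
*the editors₂* c-commands the anaphor within its binding domain → licit binder.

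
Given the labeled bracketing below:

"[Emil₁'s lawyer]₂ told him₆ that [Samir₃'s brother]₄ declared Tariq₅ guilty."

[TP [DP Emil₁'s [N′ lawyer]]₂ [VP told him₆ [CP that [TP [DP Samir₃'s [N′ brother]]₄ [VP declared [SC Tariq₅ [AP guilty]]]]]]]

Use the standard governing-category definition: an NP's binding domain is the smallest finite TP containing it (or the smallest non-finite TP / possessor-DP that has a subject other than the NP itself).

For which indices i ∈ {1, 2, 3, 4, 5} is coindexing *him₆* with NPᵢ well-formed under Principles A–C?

*him* is a pronoun, so Principle B applies: it must be free in its binding domain.
Binding domain of *him₆*: the matrix TP, whose subject is [Emil₁'s lawyer]₂.
*Emil₁* and the pronoun do not c-command one another → neither Principle B nor Principle C is at stake; coindexation permitted.
*[Emil₁'s lawyer]₂* c-commands the pronoun within its binding domain → coindexation would violate Principle B.
*Samir₃*: the pronoun c-commands this R-expression → coindexation would violate Principle C on *Samir₃*.
*[Samir₃'s brother]₄*: the pronoun c-commands this R-expression → coindexation would violate Principle C on *[Samir₃'s brother]₄*.
*Tariq₅*: the pronoun c-commands this R-expression → coindexation would violate Principle C on *Tariq₅*.

{1}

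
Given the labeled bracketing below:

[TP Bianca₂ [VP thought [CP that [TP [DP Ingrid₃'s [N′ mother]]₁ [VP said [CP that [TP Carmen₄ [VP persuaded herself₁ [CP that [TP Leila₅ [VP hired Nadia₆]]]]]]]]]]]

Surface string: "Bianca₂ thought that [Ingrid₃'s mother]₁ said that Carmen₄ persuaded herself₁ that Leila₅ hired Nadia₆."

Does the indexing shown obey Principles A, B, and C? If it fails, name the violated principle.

Principle A

The two coindexed NPs are *[Ingrid₃'s mother]₁* and *herself₁*.
*herself₁* is an anaphor. Principle A requires it to be bound within its binding domain — the embedded TP, whose subject is Carmen₄.
Within that domain it is c-commanded by *Carmen₄*, which does not share its index.
*[Ingrid₃'s mother]₁* does c-command the anaphor, but from outside its binding domain.
The anaphor is unbound in its domain → Principle A violation.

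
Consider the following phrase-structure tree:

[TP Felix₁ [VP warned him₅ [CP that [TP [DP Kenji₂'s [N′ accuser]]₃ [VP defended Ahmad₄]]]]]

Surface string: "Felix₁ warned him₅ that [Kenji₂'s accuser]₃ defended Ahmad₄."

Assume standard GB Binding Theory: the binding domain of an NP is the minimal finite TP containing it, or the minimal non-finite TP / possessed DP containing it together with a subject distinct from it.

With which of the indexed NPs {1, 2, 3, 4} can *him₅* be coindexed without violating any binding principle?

*him* is a pronoun, so Principle B applies: it must be free in its binding domain.
Binding domain of *him₅*: the matrix TP, whose subject is Felix₁.
*Felix₁* c-commands the pronoun within its binding domain → coindexation would violate Principle B.
*Kenji₂*: the pronoun c-commands this R-expression → coindexation would violate Principle C on *Kenji₂*.
*[Kenji₂'s accuser]₃*: the pronoun c-commands this R-expression → coindexation would violate Principle C on *[Kenji₂'s accuser]₃*.
*Ahmad₄*: the pronoun c-commands this R-expression → coindexation would violate Principle C on *Ahmad₄*.

none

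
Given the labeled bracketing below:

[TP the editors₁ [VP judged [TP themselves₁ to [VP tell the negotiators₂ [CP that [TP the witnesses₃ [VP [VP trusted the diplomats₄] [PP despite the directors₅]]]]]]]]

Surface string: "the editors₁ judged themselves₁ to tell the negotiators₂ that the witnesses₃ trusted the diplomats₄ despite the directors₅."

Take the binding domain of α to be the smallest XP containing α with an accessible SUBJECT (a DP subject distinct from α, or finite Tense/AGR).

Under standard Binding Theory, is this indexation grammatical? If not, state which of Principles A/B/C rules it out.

The two coindexed NPs are *the editors₁* and *themselves₁*.
*themselves₁* is an anaphor; its binding domain is the matrix TP, whose subject is the editors₁. *the editors₁* c-commands it within that domain and shares its index, so Principle A is satisfied.
*the editors₁* is an R-expression; *themselves₁* does not c-command it, and no other NP shares its index, so Principle C is satisfied.
All principles are respected.

grammatical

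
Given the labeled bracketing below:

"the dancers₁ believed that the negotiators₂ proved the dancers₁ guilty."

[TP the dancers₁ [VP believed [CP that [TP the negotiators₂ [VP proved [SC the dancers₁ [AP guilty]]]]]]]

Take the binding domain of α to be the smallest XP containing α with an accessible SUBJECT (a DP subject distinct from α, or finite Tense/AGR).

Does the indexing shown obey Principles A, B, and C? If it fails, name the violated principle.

The two coindexed NPs are *the dancers₁* (the lower occurrence) and *the dancers₁* (the higher occurrence).
*the dancers₁* (the lower occurrence) is an R-expression. Principle C requires it to be free everywhere.
*the dancers₁* (the higher occurrence) c-commands it and carries the same index.
The R-expression is bound → Principle C violation.

Principle C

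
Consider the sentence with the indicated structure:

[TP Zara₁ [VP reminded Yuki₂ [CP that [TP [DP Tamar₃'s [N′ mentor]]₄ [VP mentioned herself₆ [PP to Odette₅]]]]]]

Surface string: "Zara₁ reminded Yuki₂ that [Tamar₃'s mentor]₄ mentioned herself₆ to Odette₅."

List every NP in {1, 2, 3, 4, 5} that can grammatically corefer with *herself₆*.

*herself* is an anaphor, so Principle A applies: it must be bound in its binding domain.
Binding domain of *herself₆*: the embedded TP, whose subject is [Tamar₃'s mentor]₄.
*Zara₁* c-commands the anaphor but is outside its binding domain → cannot satisfy Principle A.
*Yuki₂* c-commands the anaphor but is outside its binding domain → cannot satisfy Principle A.
*Tamar₃* does not c-command the anaphor → cannot bind it.
*[Tamar₃'s mentor]₄* c-commands the anaphor within its binding domain → licit binder.
*Odette₅* does not c-command the anaphor → cannot bind it.

{4}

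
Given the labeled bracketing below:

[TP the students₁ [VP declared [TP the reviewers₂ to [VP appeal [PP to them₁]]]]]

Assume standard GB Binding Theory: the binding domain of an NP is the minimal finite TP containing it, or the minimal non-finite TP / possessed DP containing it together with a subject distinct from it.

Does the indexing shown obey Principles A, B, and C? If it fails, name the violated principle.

The two coindexed NPs are *the students₁* and *them₁*.
*them₁* is a pronoun; its binding domain is the embedded TP, whose subject is the reviewers₂. Within that domain it is c-commanded only by *the reviewers₂*, which carries a different index — the pronoun is free locally, so Principle B holds.
*the students₁* is an R-expression; *them₁* does not c-command it, and no other NP shares its index, so Principle C is satisfied.
All principles are respected.

grammatical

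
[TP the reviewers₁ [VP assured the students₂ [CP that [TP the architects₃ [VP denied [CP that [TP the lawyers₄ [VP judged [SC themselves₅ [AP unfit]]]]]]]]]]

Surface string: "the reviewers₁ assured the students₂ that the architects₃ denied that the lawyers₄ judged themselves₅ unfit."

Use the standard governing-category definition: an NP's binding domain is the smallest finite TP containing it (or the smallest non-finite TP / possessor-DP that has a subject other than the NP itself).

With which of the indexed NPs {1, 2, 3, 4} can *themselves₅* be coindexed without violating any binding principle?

{4}

*themselves* is an anaphor, so Principle A applies: it must be bound in its binding domain.
Binding domain of *themselves₅*: the embedded TP, whose subject is the lawyers₄.
*the reviewers₁* c-commands the anaphor but is outside its binding domain → cannot satisfy Principle A.
*the students₂* c-commands the anaphor but is outside its binding domain → cannot satisfy Principle A.
*the architects₃* c-commands the anaphor but is outside its binding domain → cannot satisfy Principle A.
*the lawyers₄* c-commands the anaphor within its binding domain → licit binder.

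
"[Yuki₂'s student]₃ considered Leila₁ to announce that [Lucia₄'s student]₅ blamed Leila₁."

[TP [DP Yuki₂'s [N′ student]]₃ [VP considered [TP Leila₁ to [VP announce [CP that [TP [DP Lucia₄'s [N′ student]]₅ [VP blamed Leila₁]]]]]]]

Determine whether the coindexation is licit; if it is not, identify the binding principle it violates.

Principle C

The two coindexed NPs are *Leila₁* (the lower occurrence) and *Leila₁* (the higher occurrence).
*Leila₁* (the lower occurrence) is an R-expression. Principle C requires it to be free everywhere.
*Leila₁* (the higher occurrence) c-commands it and carries the same index.
The R-expression is bound → Principle C violation.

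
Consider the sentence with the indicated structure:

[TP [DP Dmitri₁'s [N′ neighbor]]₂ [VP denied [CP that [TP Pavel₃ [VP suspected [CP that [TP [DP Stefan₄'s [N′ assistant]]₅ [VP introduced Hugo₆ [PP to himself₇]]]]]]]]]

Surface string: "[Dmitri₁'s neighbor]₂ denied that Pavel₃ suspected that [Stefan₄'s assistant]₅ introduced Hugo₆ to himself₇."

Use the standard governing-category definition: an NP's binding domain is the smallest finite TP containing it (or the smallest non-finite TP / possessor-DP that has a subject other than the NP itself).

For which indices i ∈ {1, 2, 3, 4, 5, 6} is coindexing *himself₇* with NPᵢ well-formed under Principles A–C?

*himself* is an anaphor, so Principle A applies: it must be bound in its binding domain.
Binding domain of *himself₇*: the embedded TP, whose subject is [Stefan₄'s assistant]₅.
*Dmitri₁* does not c-command the anaphor → cannot bind it.
*[Dmitri₁'s neighbor]₂* c-commands the anaphor but is outside its binding domain → cannot satisfy Principle A.
*Pavel₃* c-commands the anaphor but is outside its binding domain → cannot satisfy Principle A.
*Stefan₄* does not c-command the anaphor → cannot bind it.
*[Stefan₄'s assistant]₅* c-commands the anaphor within its binding domain → licit binder.
*Hugo₆* c-commands the anaphor within its binding domain → licit binder.

{5, 6}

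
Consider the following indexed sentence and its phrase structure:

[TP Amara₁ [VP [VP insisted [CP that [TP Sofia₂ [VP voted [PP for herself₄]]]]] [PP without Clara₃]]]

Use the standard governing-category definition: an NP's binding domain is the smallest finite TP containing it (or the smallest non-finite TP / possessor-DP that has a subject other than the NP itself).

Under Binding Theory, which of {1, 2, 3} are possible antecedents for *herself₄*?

{2}

*herself* is an anaphor, so Principle A applies: it must be bound in its binding domain.
Binding domain of *herself₄*: the embedded TP, whose subject is Sofia₂.
*Amara₁* c-commands the anaphor but is outside its binding domain → cannot satisfy Principle A.
*Sofia₂* c-commands the anaphor within its binding domain → licit binder.
*Clara₃* does not c-command the anaphor → cannot bind it.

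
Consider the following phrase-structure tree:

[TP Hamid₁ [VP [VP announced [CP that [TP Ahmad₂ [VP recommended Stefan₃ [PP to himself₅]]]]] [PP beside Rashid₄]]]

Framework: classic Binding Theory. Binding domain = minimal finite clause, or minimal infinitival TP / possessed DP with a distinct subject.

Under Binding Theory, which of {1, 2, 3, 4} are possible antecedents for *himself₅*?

*himself* is an anaphor, so Principle A applies: it must be bound in its binding domain.
Binding domain of *himself₅*: the embedded TP, whose subject is Ahmad₂.
*Hamid₁* c-commands the anaphor but is outside its binding domain → cannot satisfy Principle A.
*Ahmad₂* c-commands the anaphor within its binding domain → licit binder.
*Stefan₃* c-commands the anaphor within its binding domain → licit binder.
*Rashid₄* does not c-command the anaphor → cannot bind it.

{2, 3}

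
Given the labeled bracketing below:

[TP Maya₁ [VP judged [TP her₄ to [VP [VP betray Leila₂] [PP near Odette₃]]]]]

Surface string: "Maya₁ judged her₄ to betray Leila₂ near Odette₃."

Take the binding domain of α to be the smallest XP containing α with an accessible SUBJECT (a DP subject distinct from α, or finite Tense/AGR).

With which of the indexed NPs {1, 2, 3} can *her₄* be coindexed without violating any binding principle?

none

*her* is a pronoun, so Principle B applies: it must be free in its binding domain.
Binding domain of *her₄*: the matrix TP, whose subject is Maya₁.
*Maya₁* c-commands the pronoun within its binding domain → coindexation would violate Principle B.
*Leila₂*: the pronoun c-commands this R-expression → coindexation would violate Principle C on *Leila₂*.
*Odette₃*: the pronoun c-commands this R-expression → coindexation would violate Principle C on *Odette₃*.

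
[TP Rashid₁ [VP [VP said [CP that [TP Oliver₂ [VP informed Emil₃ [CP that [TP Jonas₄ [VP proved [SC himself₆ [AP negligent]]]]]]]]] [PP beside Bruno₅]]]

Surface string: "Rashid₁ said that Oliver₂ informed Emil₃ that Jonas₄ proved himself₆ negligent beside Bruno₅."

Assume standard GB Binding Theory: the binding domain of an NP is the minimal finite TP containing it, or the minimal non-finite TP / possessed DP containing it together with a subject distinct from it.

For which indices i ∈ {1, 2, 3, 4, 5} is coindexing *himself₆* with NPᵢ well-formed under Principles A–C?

{4}

*himself* is an anaphor, so Principle A applies: it must be bound in its binding domain.
Binding domain of *himself₆*: the embedded TP, whose subject is Jonas₄.
*Rashid₁* c-commands the anaphor but is outside its binding domain → cannot satisfy Principle A.
*Oliver₂* c-commands the anaphor but is outside its binding domain → cannot satisfy Principle A.
*Emil₃* c-commands the anaphor but is outside its binding domain → cannot satisfy Principle A.
*Jonas₄* c-commands the anaphor within its binding domain → licit binder.
*Bruno₅* does not c-command the anaphor → cannot bind it.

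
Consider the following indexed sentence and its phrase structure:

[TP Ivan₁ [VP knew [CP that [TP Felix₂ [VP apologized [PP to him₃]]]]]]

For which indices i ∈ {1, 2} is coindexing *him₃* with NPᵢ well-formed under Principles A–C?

*him* is a pronoun, so Principle B applies: it must be free in its binding domain.
Binding domain of *him₃*: the embedded TP, whose subject is Felix₂.
*Ivan₁* c-commands the pronoun but from outside its binding domain, and is not c-commanded by it → coindexation permitted.
*Felix₂* c-commands the pronoun within its binding domain → coindexation would violate Principle B.

{1}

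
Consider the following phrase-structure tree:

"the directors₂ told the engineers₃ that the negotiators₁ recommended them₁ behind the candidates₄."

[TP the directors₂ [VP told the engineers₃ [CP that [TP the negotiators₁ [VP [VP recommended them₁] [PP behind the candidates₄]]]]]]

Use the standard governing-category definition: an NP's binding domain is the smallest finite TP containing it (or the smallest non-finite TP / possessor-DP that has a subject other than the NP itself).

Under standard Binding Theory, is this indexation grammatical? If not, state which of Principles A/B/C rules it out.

The two coindexed NPs are *the negotiators₁* and *them₁*.
*them₁* is a pronoun. Its binding domain is the embedded TP, whose subject is the negotiators₁.
*the negotiators₁* c-commands it within that domain and carries the same index.
The pronoun is locally bound → Principle B violation.

Principle B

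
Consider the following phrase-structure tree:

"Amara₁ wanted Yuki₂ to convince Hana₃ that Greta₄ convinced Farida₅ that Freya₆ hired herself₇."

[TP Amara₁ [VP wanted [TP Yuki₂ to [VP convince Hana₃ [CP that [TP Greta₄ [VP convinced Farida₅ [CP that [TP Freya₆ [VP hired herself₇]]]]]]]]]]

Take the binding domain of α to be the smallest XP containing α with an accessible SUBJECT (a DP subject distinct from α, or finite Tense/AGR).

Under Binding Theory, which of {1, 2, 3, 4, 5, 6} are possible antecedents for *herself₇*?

{6}

*herself* is an anaphor, so Principle A applies: it must be bound in its binding domain.
Binding domain of *herself₇*: the embedded TP, whose subject is Freya₆.
*Amara₁* c-commands the anaphor but is outside its binding domain → cannot satisfy Principle A.
*Yuki₂* c-commands the anaphor but is outside its binding domain → cannot satisfy Principle A.
*Hana₃* c-commands the anaphor but is outside its binding domain → cannot satisfy Principle A.
*Greta₄* c-commands the anaphor but is outside its binding domain → cannot satisfy Principle A.
*Farida₅* c-commands the anaphor but is outside its binding domain → cannot satisfy Principle A.
*Freya₆* c-commands the anaphor within its binding domain → licit binder.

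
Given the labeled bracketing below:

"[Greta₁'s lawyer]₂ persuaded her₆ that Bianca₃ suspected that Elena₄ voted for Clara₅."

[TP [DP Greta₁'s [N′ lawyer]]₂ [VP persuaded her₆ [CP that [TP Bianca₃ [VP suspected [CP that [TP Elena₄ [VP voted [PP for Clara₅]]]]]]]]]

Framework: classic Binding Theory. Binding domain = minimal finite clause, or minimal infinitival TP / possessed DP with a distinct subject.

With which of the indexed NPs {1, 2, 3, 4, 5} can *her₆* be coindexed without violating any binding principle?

*her* is a pronoun, so Principle B applies: it must be free in its binding domain.
Binding domain of *her₆*: the matrix TP, whose subject is [Greta₁'s lawyer]₂.
*Greta₁* and the pronoun do not c-command one another → neither Principle B nor Principle C is at stake; coindexation permitted.
*[Greta₁'s lawyer]₂* c-commands the pronoun within its binding domain → coindexation would violate Principle B.
*Bianca₃*: the pronoun c-commands this R-expression → coindexation would violate Principle C on *Bianca₃*.
*Elena₄*: the pronoun c-commands this R-expression → coindexation would violate Principle C on *Elena₄*.
*Clara₅*: the pronoun c-commands this R-expression → coindexation would violate Principle C on *Clara₅*.

{1}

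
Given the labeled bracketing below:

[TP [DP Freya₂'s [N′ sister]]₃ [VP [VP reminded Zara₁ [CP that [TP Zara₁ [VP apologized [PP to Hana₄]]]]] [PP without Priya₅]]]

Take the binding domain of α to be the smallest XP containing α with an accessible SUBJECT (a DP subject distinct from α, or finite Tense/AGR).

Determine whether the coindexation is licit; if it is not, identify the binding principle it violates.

The two coindexed NPs are *Zara₁* (the higher occurrence) and *Zara₁* (the lower occurrence).
*Zara₁* (the lower occurrence) is an R-expression. Principle C requires it to be free everywhere.
*Zara₁* (the higher occurrence) c-commands it and carries the same index.
The R-expression is bound → Principle C violation.

Principle C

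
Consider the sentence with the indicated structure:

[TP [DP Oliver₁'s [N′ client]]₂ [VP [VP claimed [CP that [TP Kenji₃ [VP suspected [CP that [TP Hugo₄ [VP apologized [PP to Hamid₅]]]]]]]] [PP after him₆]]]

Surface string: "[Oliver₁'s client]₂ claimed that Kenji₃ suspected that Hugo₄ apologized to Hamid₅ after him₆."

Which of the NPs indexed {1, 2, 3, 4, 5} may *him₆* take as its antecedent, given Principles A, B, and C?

{1, 3, 4, 5}

*him* is a pronoun, so Principle B applies: it must be free in its binding domain.
Binding domain of *him₆*: the matrix TP, whose subject is [Oliver₁'s client]₂.
*Oliver₁* and the pronoun do not c-command one another → neither Principle B nor Principle C is at stake; coindexation permitted.
*[Oliver₁'s client]₂* c-commands the pronoun within its binding domain → coindexation would violate Principle B.
*Kenji₃* and the pronoun do not c-command one another → neither Principle B nor Principle C is at stake; coindexation permitted.
*Hugo₄* and the pronoun do not c-command one another → neither Principle B nor Principle C is at stake; coindexation permitted.
*Hamid₅* and the pronoun do not c-command one another → neither Principle B nor Principle C is at stake; coindexation permitted.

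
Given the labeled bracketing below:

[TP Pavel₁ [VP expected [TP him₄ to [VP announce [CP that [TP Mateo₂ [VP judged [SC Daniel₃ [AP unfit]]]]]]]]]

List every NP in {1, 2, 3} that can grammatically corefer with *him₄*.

*him* is a pronoun, so Principle B applies: it must be free in its binding domain.
Binding domain of *him₄*: the matrix TP, whose subject is Pavel₁.
*Pavel₁* c-commands the pronoun within its binding domain → coindexation would violate Principle B.
*Mateo₂*: the pronoun c-commands this R-expression → coindexation would violate Principle C on *Mateo₂*.
*Daniel₃*: the pronoun c-commands this R-expression → coindexation would violate Principle C on *Daniel₃*.

none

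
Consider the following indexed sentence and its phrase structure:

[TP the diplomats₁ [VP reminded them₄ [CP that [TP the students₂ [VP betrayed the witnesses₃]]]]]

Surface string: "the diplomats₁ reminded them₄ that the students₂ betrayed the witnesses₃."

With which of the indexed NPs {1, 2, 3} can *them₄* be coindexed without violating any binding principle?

none

*them* is a pronoun, so Principle B applies: it must be free in its binding domain.
Binding domain of *them₄*: the matrix TP, whose subject is the diplomats₁.
*the diplomats₁* c-commands the pronoun within its binding domain → coindexation would violate Principle B.
*the students₂*: the pronoun c-commands this R-expression → coindexation would violate Principle C on *the students₂*.
*the witnesses₃*: the pronoun c-commands this R-expression → coindexation would violate Principle C on *the witnesses₃*.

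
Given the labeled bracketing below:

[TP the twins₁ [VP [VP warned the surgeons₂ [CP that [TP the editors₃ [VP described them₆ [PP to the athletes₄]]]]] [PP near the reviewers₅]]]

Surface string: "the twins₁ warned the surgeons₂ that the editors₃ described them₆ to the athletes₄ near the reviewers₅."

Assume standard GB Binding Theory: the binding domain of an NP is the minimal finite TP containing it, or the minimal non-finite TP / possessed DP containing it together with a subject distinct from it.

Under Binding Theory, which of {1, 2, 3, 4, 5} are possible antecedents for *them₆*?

*them* is a pronoun, so Principle B applies: it must be free in its binding domain.
Binding domain of *them₆*: the embedded TP, whose subject is the editors₃.
*the twins₁* c-commands the pronoun but from outside its binding domain, and is not c-commanded by it → coindexation permitted.
*the surgeons₂* c-commands the pronoun but from outside its binding domain, and is not c-commanded by it → coindexation permitted.
*the editors₃* c-commands the pronoun within its binding domain → coindexation would violate Principle B.
*the athletes₄*: the pronoun c-commands this R-expression → coindexation would violate Principle C on *the athletes₄*.
*the reviewers₅* and the pronoun do not c-command one another → neither Principle B nor Principle C is at stake; coindexation permitted.

{1, 2, 5}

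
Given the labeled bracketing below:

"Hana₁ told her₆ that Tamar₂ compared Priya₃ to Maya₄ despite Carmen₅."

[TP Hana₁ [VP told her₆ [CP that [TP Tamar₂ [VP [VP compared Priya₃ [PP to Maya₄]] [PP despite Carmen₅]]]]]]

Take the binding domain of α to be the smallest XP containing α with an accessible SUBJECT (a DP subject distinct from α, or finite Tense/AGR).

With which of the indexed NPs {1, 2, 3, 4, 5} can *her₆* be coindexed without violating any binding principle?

none

*her* is a pronoun, so Principle B applies: it must be free in its binding domain.
Binding domain of *her₆*: the matrix TP, whose subject is Hana₁.
*Hana₁* c-commands the pronoun within its binding domain → coindexation would violate Principle B.
*Tamar₂*: the pronoun c-commands this R-expression → coindexation would violate Principle C on *Tamar₂*.
*Priya₃*: the pronoun c-commands this R-expression → coindexation would violate Principle C on *Priya₃*.
*Maya₄*: the pronoun c-commands this R-expression → coindexation would violate Principle C on *Maya₄*.
*Carmen₅*: the pronoun c-commands this R-expression → coindexation would violate Principle C on *Carmen₅*.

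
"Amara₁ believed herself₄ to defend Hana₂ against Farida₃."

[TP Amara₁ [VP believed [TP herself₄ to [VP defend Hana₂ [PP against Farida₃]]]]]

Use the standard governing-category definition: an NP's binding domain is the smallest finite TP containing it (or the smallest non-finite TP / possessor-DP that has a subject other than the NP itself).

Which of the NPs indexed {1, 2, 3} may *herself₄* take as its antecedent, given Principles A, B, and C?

{1}

*herself* is an anaphor, so Principle A applies: it must be bound in its binding domain.
Binding domain of *herself₄*: the matrix TP, whose subject is Amara₁.
*Amara₁* c-commands the anaphor within its binding domain → licit binder.
*Hana₂* does not c-command the anaphor → cannot bind it.
*Farida₃* does not c-command the anaphor → cannot bind it.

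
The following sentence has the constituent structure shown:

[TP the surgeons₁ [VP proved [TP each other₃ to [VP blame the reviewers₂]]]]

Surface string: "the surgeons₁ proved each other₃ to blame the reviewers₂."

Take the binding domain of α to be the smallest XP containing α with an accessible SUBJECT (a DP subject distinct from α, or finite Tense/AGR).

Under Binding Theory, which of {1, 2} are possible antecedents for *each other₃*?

{1}

*each other* is an anaphor, so Principle A applies: it must be bound in its binding domain.
Binding domain of *each other₃*: the matrix TP, whose subject is the surgeons₁.
*the surgeons₁* c-commands the anaphor within its binding domain → licit binder.
*the reviewers₂* does not c-command the anaphor → cannot bind it.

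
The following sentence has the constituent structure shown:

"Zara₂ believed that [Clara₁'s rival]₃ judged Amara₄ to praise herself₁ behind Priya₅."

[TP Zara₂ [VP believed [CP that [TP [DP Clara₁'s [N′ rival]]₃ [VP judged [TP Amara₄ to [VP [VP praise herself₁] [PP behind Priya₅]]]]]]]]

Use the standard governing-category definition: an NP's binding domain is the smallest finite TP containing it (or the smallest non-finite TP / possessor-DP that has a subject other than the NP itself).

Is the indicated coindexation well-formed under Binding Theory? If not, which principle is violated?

The two coindexed NPs are *Clara₁* and *herself₁*.
*herself₁* is an anaphor. Principle A requires it to be bound within its binding domain — the embedded TP, whose subject is Amara₄.
Within that domain it is c-commanded by *Amara₄*, which does not share its index.
*Clara₁* does not c-command the anaphor at all.
The anaphor is unbound in its domain → Principle A violation.

Principle A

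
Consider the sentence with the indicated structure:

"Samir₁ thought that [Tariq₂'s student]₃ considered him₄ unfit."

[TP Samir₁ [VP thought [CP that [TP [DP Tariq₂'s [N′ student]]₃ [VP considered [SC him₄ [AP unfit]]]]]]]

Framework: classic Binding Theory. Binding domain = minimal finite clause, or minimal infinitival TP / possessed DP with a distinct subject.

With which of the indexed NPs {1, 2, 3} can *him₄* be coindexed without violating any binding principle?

{1, 2}

*him* is a pronoun, so Principle B applies: it must be free in its binding domain.
Binding domain of *him₄*: the embedded TP, whose subject is [Tariq₂'s student]₃.
*Samir₁* c-commands the pronoun but from outside its binding domain, and is not c-commanded by it → coindexation permitted.
*Tariq₂* and the pronoun do not c-command one another → neither Principle B nor Principle C is at stake; coindexation permitted.
*[Tariq₂'s student]₃* c-commands the pronoun within its binding domain → coindexation would violate Principle B.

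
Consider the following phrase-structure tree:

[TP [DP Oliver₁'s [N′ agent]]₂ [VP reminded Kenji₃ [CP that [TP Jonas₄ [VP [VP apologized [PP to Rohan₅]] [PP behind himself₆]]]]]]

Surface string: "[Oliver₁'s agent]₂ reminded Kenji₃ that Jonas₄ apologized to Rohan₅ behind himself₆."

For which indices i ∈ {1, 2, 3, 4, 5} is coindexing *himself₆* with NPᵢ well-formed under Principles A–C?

{4}

*himself* is an anaphor, so Principle A applies: it must be bound in its binding domain.
Binding domain of *himself₆*: the embedded TP, whose subject is Jonas₄.
*Oliver₁* does not c-command the anaphor → cannot bind it.
*[Oliver₁'s agent]₂* c-commands the anaphor but is outside its binding domain → cannot satisfy Principle A.
*Kenji₃* c-commands the anaphor but is outside its binding domain → cannot satisfy Principle A.
*Jonas₄* c-commands the anaphor within its binding domain → licit binder.
*Rohan₅* does not c-command the anaphor → cannot bind it.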